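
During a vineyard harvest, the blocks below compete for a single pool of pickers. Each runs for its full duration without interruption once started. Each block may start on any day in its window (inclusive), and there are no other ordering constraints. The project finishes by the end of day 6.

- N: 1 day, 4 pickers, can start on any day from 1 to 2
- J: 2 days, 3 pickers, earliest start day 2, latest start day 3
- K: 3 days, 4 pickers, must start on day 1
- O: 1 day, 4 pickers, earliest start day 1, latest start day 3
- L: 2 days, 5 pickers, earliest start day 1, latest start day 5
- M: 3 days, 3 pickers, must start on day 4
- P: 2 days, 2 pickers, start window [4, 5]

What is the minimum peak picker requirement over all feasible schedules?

Early-start (N@1, J@2, K@1, O@1, L@1, M@4, P@4) gives peak 17: d1:17  d2:12  d3:7  d4:5  d5:5  d6:3.
Shift J→3, O→2, L→5.
Schedule N@1, J@3, K@1, O@2, L@5, M@4, P@4: d1:8  d2:8  d3:7  d4:8  d5:10  d6:8 — peak 10.

10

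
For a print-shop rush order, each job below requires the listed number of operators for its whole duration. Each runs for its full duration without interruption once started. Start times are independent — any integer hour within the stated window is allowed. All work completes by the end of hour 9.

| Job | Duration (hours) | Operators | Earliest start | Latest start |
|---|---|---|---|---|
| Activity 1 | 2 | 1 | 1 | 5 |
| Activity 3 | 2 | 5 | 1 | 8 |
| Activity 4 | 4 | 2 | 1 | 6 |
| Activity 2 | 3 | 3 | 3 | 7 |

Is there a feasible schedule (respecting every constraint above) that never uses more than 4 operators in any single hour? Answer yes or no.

The minimum achievable peak is 5; 4 < 5, so no feasible schedule stays within the cap.

no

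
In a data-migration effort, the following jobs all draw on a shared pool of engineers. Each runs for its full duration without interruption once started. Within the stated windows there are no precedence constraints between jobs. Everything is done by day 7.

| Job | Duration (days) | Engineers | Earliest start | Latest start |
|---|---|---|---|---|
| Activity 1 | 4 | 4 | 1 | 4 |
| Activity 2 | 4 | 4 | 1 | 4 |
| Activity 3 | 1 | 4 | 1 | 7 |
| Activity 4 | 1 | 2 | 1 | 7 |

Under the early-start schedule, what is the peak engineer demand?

Early-start schedule: Activity 1@1, Activity 2@1, Activity 3@1, Activity 4@1.
Load per day: day 1: 14, day 2: 8, day 3: 8, day 4: 8, day 5: 0, day 6: 0, day 7: 0.
Peak is 14.

14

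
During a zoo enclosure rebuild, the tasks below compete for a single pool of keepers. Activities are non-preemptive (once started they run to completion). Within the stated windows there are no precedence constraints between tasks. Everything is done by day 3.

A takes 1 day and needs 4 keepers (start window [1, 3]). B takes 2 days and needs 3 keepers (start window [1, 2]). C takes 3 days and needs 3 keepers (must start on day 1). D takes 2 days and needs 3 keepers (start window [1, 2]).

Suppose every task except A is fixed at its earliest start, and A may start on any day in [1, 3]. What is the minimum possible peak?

A@1: d1:13  d2:9  d3:3 → peak 13
A@2: d1:9  d2:13  d3:3 → peak 13
A@3: d1:9  d2:9  d3:7 → peak 9
Best is A@3, peak 9.

9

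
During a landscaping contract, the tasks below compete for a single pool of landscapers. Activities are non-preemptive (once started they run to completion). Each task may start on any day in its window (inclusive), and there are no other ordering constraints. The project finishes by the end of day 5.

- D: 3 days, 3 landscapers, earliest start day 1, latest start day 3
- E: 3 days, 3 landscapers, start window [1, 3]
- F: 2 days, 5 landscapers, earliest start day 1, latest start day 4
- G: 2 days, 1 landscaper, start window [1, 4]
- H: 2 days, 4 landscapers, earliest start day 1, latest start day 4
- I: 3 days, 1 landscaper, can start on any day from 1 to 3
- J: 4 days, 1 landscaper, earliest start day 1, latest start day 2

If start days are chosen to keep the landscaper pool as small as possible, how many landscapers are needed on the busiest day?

10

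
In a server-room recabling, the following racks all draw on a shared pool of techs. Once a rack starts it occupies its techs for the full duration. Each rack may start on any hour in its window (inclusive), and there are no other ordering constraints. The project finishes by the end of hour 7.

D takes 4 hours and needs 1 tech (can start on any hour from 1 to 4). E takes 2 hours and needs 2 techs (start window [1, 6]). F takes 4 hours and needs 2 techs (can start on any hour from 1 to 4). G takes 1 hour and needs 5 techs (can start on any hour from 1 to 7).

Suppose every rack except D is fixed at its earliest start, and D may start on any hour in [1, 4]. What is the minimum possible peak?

9

D@1: h1:10  h2:5  h3:3  h4:3  h5:0  h6:0  h7:0 → peak 10
D@2: h1:9  h2:5  h3:3  h4:3  h5:1  h6:0  h7:0 → peak 9
D@3: h1:9  h2:4  h3:3  h4:3  h5:1  h6:1  h7:0 → peak 9
D@4: h1:9  h2:4  h3:2  h4:3  h5:1  h6:1  h7:1 → peak 9
Best is D@2, peak 9.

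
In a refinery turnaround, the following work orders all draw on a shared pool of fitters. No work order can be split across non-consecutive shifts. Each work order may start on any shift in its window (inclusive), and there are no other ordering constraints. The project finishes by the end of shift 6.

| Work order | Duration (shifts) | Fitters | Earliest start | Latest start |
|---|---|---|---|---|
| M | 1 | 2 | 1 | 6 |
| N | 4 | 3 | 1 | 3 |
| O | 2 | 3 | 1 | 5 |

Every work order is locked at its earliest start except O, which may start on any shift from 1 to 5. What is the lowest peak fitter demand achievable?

O@1: s1:8  s2:6  s3:3  s4:3  s5:0  s6:0 → peak 8
O@2: s1:5  s2:6  s3:6  s4:3  s5:0  s6:0 → peak 6
O@3: s1:5  s2:3  s3:6  s4:6  s5:0  s6:0 → peak 6
O@4: s1:5  s2:3  s3:3  s4:6  s5:3  s6:0 → peak 6
O@5: s1:5  s2:3  s3:3  s4:3  s5:3  s6:3 → peak 5
Best is O@5, peak 5.

5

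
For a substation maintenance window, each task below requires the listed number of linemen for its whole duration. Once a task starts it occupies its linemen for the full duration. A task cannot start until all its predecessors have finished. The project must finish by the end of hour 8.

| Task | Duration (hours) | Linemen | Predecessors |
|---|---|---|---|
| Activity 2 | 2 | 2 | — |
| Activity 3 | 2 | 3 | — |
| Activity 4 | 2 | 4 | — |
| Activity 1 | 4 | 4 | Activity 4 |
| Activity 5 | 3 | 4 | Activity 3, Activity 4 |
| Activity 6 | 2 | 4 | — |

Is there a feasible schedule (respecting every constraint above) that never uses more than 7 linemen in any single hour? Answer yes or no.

The minimum achievable peak is 8; 7 < 8, so no feasible schedule stays within the cap.

no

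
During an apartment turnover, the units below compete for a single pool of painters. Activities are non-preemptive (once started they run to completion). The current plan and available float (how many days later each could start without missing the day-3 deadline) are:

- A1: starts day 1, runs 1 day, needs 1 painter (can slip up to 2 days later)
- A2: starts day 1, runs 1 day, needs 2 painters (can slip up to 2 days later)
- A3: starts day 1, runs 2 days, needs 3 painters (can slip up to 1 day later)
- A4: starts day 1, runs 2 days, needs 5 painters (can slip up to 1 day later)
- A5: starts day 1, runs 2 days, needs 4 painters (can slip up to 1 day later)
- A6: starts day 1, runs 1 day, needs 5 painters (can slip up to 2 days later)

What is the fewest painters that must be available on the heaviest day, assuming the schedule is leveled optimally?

Early-start (A1@1, A2@1, A3@1, A4@1, A5@1, A6@1) gives peak 20: d1:20  d2:12  d3:0.
Shift A5→2, A6→3.
Schedule A1@1, A2@1, A3@1, A4@1, A5@2, A6@3: d1:11  d2:12  d3:9 — peak 12.

12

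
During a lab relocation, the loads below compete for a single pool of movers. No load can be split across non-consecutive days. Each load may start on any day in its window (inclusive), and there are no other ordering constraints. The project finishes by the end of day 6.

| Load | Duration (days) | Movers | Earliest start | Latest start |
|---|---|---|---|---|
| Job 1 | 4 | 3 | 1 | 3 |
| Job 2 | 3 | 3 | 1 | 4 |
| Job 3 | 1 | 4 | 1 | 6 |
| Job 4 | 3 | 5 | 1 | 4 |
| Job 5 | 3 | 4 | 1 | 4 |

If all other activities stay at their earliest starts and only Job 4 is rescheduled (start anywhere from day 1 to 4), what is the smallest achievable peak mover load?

Job 4@1: d1:19  d2:15  d3:15  d4:3  d5:0  d6:0 → peak 19
Job 4@2: d1:14  d2:15  d3:15  d4:8  d5:0  d6:0 → peak 15
Job 4@3: d1:14  d2:10  d3:15  d4:8  d5:5  d6:0 → peak 15
Job 4@4: d1:14  d2:10  d3:10  d4:8  d5:5  d6:5 → peak 14
Best is Job 4@4, peak 14.

14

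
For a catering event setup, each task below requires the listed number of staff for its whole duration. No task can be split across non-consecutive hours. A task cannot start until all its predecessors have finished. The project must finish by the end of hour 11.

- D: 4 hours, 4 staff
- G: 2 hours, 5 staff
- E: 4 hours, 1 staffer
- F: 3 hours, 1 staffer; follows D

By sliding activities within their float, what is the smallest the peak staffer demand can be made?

5

Early-start (D@1, G@1, E@1, F@5) gives peak 10: h1:10  h2:10  h3:5  h4:5  h5:1  h6:1  h7:1  h8:0  h9:0  h10:0  h11:0.
Shift G→5, F→7.
Schedule D@1, G@5, E@1, F@7: h1:5  h2:5  h3:5  h4:5  h5:5  h6:5  h7:1  h8:1  h9:1  h10:0  h11:0 — peak 5.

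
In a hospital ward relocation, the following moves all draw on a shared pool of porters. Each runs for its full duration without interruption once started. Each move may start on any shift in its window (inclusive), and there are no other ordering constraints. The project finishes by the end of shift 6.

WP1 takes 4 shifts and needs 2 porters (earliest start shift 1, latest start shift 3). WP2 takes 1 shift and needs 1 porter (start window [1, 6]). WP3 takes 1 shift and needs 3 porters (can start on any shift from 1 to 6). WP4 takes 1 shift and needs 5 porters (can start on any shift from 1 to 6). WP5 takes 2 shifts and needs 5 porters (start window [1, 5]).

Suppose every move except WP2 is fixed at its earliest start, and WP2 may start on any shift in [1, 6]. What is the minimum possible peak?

WP2@1: s1:16  s2:7  s3:2  s4:2  s5:0  s6:0 → peak 16
WP2@2: s1:15  s2:8  s3:2  s4:2  s5:0  s6:0 → peak 15
WP2@3: s1:15  s2:7  s3:3  s4:2  s5:0  s6:0 → peak 15
WP2@4: s1:15  s2:7  s3:2  s4:3  s5:0  s6:0 → peak 15
WP2@5: s1:15  s2:7  s3:2  s4:2  s5:1  s6:0 → peak 15
WP2@6: s1:15  s2:7  s3:2  s4:2  s5:0  s6:1 → peak 15
Best is WP2@2, peak 15.

15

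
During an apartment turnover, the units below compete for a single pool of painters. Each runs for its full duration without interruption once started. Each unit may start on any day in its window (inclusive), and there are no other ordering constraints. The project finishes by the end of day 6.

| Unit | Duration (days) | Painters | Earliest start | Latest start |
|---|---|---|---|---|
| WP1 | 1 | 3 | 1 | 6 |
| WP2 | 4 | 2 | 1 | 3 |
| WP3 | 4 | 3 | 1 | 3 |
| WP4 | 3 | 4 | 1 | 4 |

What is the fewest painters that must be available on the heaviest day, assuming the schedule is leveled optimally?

Early-start (WP1@1, WP2@1, WP3@1, WP4@1) gives peak 12: d1:12  d2:9  d3:9  d4:5  d5:0  d6:0.
Shift WP4→2.
Schedule WP1@1, WP2@1, WP3@1, WP4@2: d1:8  d2:9  d3:9  d4:9  d5:0  d6:0 — peak 9.

9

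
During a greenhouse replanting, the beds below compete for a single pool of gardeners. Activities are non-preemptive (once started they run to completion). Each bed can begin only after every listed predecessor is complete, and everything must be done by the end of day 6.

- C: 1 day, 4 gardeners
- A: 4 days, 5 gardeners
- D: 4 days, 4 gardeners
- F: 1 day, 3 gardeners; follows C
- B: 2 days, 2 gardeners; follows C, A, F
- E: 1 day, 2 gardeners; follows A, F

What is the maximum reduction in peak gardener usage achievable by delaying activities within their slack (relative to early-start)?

Early-start peak: d1:13  d2:12  d3:9  d4:9  d5:4  d6:2 ⇒ 13.
Leveled (C@1, A@1, D@3, F@2, B@5, E@5): d1:9  d2:8  d3:9  d4:9  d5:8  d6:6 ⇒ 9.
Reduction 13 − 9 = 4.

4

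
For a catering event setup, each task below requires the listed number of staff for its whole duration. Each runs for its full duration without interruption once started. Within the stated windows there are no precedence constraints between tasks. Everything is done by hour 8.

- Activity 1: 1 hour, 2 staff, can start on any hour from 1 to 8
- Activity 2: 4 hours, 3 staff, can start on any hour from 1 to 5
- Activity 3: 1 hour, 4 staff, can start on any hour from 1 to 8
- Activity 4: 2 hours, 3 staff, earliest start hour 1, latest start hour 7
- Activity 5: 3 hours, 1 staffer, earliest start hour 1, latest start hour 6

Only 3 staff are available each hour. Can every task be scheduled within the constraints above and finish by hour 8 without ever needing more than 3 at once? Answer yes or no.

Total staffer-hours = 27; over 8 hours the average is 27/8 > 3, so some hour must exceed 3.

no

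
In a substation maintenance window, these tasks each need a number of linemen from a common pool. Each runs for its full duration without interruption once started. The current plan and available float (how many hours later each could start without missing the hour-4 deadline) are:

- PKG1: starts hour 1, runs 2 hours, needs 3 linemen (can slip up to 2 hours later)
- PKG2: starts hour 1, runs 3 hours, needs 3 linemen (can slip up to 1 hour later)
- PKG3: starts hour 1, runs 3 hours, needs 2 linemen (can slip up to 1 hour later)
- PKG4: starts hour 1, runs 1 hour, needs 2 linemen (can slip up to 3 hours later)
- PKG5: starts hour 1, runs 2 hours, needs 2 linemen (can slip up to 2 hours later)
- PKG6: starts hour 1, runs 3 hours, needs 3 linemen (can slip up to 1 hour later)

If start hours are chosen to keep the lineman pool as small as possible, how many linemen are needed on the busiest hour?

11

Early-start (PKG1@1, PKG2@1, PKG3@1, PKG4@1, PKG5@1, PKG6@1) gives peak 15: h1:15  h2:13  h3:8  h4:0.
Shift PKG5→3, PKG6→2.
Schedule PKG1@1, PKG2@1, PKG3@1, PKG4@1, PKG5@3, PKG6@2: h1:10  h2:11  h3:10  h4:5 — peak 11.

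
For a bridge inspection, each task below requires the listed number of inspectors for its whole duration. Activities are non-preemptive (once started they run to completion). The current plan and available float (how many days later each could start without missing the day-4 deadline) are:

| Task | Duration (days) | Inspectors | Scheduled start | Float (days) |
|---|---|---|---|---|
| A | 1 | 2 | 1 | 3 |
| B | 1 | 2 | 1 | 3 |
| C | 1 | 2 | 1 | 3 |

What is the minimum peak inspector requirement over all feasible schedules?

2

Early-start (A@1, B@1, C@1) gives peak 6: d1:6  d2:0  d3:0  d4:0.
Shift B→2, C→3.
Schedule A@1, B@2, C@3: d1:2  d2:2  d3:2  d4:0 — peak 2.
Total inspector-days = 6 over 4 days ⇒ peak ≥ ⌈6/4⌉ = 2, so 2 is optimal.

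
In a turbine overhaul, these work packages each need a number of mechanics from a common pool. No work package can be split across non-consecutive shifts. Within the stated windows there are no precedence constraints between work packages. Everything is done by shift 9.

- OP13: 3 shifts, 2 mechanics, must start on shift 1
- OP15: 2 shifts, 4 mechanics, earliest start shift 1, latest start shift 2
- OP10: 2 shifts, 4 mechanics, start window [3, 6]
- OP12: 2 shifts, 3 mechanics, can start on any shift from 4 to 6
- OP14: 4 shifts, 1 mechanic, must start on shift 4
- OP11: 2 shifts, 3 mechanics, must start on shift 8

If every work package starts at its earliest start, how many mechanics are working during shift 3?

At early start, shift 3 has: OP13, OP10.
Demand: 2 + 4 = 6.

6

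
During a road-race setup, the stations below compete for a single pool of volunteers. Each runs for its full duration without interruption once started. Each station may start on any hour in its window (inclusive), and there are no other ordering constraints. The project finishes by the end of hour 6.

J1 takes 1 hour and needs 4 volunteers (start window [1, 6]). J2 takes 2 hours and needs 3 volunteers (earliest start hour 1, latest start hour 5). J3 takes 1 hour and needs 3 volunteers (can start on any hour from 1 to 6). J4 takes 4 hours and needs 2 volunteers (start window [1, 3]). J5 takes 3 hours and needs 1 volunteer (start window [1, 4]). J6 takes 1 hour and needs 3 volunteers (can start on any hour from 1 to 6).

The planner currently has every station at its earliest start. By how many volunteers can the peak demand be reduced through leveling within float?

Early-start peak: h1:16  h2:6  h3:3  h4:2  h5:0  h6:0 ⇒ 16.
Leveled (J1@1, J2@4, J3@2, J4@3, J5@1, J6@6): h1:5  h2:4  h3:3  h4:5  h5:5  h6:5 ⇒ 5.
Reduction 16 − 5 = 11.

11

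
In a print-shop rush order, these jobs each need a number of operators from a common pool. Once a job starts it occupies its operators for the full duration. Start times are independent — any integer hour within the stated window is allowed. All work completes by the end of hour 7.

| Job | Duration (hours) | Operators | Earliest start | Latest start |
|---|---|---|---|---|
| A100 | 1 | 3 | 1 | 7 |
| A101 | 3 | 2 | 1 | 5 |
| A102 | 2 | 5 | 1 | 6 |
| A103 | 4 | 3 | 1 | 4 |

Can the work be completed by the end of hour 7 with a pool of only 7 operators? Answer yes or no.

yes

Schedule A100@1, A101@1, A102@6, A103@2: h1:5  h2:5  h3:5  h4:3  h5:3  h6:5  h7:5 — peak 5 ≤ 7.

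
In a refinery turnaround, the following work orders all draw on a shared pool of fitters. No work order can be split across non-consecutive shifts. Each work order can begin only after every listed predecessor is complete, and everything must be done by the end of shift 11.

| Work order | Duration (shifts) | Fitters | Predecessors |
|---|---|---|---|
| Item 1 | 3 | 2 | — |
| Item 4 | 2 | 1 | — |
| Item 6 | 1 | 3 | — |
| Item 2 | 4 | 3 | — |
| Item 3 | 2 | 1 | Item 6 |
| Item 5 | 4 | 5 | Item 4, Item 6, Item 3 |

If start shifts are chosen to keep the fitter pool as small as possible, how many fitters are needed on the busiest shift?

Early-start (Item 1@1, Item 4@1, Item 6@1, Item 2@1, Item 3@2, Item 5@4) gives peak 9: s1:9  s2:7  s3:6  s4:8  s5:5  s6:5  s7:5  s8:0  s9:0  s10:0  s11:0.
Shift Item 6→3, Item 2→4, Item 3→4, Item 5→8.
Schedule Item 1@1, Item 4@1, Item 6@3, Item 2@4, Item 3@4, Item 5@8: s1:3  s2:3  s3:5  s4:4  s5:4  s6:3  s7:3  s8:5  s9:5  s10:5  s11:5 — peak 5.
Total fitter-shifts = 45 over 11 shifts ⇒ peak ≥ ⌈45/11⌉ = 5, so 5 is optimal.

5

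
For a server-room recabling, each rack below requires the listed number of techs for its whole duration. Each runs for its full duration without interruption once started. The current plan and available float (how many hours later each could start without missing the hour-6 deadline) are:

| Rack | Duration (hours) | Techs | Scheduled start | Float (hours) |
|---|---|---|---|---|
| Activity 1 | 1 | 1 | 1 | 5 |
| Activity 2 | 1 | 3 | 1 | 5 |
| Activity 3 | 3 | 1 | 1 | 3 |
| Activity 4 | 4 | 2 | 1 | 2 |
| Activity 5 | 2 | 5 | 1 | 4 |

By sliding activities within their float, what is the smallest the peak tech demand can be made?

Early-start (Activity 1@1, Activity 2@1, Activity 3@1, Activity 4@1, Activity 5@1) gives peak 12: h1:12  h2:8  h3:3  h4:2  h5:0  h6:0.
Shift Activity 2→4, Activity 5→5.
Schedule Activity 1@1, Activity 2@4, Activity 3@1, Activity 4@1, Activity 5@5: h1:4  h2:3  h3:3  h4:5  h5:5  h6:5 — peak 5.
Total tech-hours = 25 over 6 hours ⇒ peak ≥ ⌈25/6⌉ = 5, so 5 is optimal.

5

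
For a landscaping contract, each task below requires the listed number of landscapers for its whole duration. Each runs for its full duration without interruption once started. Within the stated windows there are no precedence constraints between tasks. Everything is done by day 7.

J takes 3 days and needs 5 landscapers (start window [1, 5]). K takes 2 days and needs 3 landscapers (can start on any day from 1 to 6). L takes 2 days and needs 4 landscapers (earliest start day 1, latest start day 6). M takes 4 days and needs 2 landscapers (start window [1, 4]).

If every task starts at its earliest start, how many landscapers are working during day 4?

2

At early start, day 4 has: M.
Demand: 2 = 2.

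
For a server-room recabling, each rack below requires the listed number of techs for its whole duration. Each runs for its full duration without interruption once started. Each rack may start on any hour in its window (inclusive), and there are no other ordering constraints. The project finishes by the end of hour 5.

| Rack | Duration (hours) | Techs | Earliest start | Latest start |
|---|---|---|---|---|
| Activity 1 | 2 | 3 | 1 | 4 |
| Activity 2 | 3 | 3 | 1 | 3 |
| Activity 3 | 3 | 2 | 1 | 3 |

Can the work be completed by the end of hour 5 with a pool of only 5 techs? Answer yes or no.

yes

Schedule Activity 1@1, Activity 2@3, Activity 3@1: h1:5  h2:5  h3:5  h4:3  h5:3 — peak 5 ≤ 5.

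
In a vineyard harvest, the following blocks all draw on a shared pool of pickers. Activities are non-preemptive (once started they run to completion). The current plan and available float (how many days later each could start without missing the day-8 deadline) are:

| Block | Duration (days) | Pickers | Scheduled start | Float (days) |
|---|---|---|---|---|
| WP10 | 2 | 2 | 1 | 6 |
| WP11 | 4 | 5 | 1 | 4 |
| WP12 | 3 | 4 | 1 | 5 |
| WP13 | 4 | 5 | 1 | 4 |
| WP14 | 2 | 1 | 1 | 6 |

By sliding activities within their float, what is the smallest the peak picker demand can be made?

9

Early-start (WP10@1, WP11@1, WP12@1, WP13@1, WP14@1) gives peak 17: d1:17  d2:17  d3:14  d4:10  d5:0  d6:0  d7:0  d8:0.
Shift WP12→3, WP13→5.
Schedule WP10@1, WP11@1, WP12@3, WP13@5, WP14@1: d1:8  d2:8  d3:9  d4:9  d5:9  d6:5  d7:5  d8:5 — peak 9.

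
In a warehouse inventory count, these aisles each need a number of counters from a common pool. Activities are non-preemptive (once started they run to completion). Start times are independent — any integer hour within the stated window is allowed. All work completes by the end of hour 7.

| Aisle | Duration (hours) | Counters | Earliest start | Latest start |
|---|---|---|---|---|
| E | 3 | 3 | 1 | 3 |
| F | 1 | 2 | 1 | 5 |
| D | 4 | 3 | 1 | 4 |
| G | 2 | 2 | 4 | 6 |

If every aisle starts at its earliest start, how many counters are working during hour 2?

6

At early start, hour 2 has: E, D.
Demand: 3 + 3 = 6.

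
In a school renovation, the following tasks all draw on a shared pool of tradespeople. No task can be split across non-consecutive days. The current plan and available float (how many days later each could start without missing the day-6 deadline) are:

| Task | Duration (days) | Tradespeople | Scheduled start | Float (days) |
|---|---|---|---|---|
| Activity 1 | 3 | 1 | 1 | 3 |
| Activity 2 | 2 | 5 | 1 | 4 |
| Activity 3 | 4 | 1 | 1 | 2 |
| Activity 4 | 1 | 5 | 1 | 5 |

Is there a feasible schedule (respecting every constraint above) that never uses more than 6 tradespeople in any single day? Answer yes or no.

Schedule Activity 1@1, Activity 2@1, Activity 3@3, Activity 4@4: d1:6  d2:6  d3:2  d4:6  d5:1  d6:1 — peak 6 ≤ 6.

yes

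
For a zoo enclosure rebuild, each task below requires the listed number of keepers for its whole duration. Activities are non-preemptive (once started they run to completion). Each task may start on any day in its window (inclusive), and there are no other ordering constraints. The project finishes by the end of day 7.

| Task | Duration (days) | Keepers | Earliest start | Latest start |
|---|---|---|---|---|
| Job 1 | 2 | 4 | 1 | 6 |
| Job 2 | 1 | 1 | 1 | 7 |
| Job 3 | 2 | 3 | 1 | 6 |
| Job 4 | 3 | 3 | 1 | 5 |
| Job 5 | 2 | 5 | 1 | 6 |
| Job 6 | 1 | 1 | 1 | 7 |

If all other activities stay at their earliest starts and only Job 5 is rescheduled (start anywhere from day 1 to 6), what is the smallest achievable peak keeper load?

12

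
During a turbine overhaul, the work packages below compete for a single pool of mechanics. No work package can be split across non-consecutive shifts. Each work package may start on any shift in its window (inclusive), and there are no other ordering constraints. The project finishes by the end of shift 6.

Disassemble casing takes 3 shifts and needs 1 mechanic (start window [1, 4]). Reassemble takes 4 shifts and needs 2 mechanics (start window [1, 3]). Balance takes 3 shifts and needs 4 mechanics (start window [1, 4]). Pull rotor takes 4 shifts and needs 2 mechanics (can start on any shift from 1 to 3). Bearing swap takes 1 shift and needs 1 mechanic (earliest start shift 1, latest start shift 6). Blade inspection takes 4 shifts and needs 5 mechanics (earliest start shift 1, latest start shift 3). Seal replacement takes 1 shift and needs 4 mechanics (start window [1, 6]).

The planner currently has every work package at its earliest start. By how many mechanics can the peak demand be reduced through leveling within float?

6

Early-start peak: s1:19  s2:14  s3:14  s4:9  s5:0  s6:0 ⇒ 19.
Leveled (Disassemble casing@1, Reassemble@1, Balance@4, Pull rotor@1, Bearing swap@1, Blade inspection@1, Seal replacement@5): s1:11  s2:10  s3:10  s4:13  s5:8  s6:4 ⇒ 13.
Reduction 19 − 13 = 6.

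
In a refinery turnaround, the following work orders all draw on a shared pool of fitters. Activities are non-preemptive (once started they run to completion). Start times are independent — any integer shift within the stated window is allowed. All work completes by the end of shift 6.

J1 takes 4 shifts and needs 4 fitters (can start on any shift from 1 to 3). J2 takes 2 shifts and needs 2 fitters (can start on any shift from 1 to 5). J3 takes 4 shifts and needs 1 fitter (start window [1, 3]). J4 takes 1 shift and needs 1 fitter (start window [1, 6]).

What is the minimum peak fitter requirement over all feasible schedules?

5

Early-start (J1@1, J2@1, J3@1, J4@1) gives peak 8: s1:8  s2:7  s3:5  s4:5  s5:0  s6:0.
Shift J2→5, J4→5.
Schedule J1@1, J2@5, J3@1, J4@5: s1:5  s2:5  s3:5  s4:5  s5:3  s6:2 — peak 5.
Total fitter-shifts = 25 over 6 shifts ⇒ peak ≥ ⌈25/6⌉ = 5, so 5 is optimal.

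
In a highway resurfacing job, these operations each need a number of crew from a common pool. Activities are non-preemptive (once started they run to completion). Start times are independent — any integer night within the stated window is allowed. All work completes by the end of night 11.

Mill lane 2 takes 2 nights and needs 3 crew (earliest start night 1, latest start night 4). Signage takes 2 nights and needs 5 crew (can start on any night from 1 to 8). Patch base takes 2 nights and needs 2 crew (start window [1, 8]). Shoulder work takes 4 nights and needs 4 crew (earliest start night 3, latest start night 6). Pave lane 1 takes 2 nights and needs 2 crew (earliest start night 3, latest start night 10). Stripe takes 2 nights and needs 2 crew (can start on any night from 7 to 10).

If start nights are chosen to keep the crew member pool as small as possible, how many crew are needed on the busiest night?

Early-start (Mill lane 2@1, Signage@1, Patch base@1, Shoulder work@3, Pave lane 1@3, Stripe@7) gives peak 10: n1:10  n2:10  n3:6  n4:6  n5:4  n6:4  n7:2  n8:2  n9:0  n10:0  n11:0.
Shift Signage→3, Shoulder work→5, Pave lane 1→9, Stripe→9.
Schedule Mill lane 2@1, Signage@3, Patch base@1, Shoulder work@5, Pave lane 1@9, Stripe@9: n1:5  n2:5  n3:5  n4:5  n5:4  n6:4  n7:4  n8:4  n9:4  n10:4  n11:0 — peak 5.

5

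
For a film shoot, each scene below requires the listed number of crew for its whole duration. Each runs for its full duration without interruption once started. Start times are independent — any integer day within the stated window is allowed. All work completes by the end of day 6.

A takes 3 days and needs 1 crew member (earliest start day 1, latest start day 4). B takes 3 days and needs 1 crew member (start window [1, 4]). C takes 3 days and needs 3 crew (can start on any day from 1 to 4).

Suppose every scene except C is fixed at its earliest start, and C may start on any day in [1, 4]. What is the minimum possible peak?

3

C@1: d1:5  d2:5  d3:5  d4:0  d5:0  d6:0 → peak 5
C@2: d1:2  d2:5  d3:5  d4:3  d5:0  d6:0 → peak 5
C@3: d1:2  d2:2  d3:5  d4:3  d5:3  d6:0 → peak 5
C@4: d1:2  d2:2  d3:2  d4:3  d5:3  d6:3 → peak 3
Best is C@4, peak 3.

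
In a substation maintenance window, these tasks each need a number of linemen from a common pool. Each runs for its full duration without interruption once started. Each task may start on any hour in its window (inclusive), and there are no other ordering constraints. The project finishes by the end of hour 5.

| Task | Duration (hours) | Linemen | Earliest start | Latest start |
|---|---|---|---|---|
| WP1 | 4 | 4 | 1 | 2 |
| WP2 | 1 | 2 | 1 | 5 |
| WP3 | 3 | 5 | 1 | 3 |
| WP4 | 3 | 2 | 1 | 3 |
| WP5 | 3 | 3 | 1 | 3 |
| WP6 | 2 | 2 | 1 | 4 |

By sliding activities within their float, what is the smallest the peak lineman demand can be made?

14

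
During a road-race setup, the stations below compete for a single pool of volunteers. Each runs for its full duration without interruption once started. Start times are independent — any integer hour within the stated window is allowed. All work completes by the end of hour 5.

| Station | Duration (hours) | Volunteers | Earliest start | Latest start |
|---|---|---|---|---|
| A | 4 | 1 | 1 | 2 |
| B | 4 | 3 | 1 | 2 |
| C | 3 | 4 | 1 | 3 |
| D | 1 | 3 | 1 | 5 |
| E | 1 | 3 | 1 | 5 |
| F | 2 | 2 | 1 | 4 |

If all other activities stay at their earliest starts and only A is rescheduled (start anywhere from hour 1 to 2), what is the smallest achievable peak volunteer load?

15

A@1: h1:16  h2:10  h3:8  h4:4  h5:0 → peak 16
A@2: h1:15  h2:10  h3:8  h4:4  h5:1 → peak 15
Best is A@2, peak 15.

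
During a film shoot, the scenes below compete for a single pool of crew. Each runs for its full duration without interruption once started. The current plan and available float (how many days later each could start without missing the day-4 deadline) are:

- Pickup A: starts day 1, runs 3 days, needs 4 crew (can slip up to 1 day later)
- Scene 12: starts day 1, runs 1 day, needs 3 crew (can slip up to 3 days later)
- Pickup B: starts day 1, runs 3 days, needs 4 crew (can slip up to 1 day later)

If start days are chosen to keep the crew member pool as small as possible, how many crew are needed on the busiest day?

Early-start (Pickup A@1, Scene 12@1, Pickup B@1) gives peak 11: d1:11  d2:8  d3:8  d4:0.
Shift Pickup B→2.
Schedule Pickup A@1, Scene 12@1, Pickup B@2: d1:7  d2:8  d3:8  d4:4 — peak 8.
No arrangement of the 16 feasible schedules does better.

8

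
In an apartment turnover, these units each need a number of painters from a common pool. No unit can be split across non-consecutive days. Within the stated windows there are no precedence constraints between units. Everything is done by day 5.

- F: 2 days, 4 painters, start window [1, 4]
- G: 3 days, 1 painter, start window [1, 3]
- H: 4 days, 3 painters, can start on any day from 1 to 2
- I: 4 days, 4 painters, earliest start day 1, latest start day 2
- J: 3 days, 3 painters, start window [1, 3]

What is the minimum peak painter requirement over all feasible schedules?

11

Early-start (F@1, G@1, H@1, I@1, J@1) gives peak 15: d1:15  d2:15  d3:11  d4:7  d5:0.
Shift G→3, J→3.
Schedule F@1, G@3, H@1, I@1, J@3: d1:11  d2:11  d3:11  d4:11  d5:4 — peak 11.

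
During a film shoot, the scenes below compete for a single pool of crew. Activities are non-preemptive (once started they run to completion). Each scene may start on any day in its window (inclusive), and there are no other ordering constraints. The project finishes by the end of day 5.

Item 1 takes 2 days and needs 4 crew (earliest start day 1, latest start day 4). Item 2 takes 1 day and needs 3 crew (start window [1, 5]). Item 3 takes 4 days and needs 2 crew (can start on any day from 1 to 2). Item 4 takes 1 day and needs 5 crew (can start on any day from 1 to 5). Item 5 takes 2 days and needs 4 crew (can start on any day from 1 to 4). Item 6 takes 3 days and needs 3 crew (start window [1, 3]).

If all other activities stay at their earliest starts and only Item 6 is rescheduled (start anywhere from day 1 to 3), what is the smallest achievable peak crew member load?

Item 6@1: d1:21  d2:13  d3:5  d4:2  d5:0 → peak 21
Item 6@2: d1:18  d2:13  d3:5  d4:5  d5:0 → peak 18
Item 6@3: d1:18  d2:10  d3:5  d4:5  d5:3 → peak 18
Best is Item 6@2, peak 18.

18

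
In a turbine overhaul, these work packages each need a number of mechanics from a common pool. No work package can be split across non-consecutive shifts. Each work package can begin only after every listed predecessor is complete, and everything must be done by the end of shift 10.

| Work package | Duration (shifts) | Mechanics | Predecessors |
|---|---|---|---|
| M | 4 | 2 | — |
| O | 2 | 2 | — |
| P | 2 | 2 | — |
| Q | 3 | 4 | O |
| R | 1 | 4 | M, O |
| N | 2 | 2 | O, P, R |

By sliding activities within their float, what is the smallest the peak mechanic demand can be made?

4

Early-start (M@1, O@1, P@1, Q@3, R@5, N@6) gives peak 8: s1:6  s2:6  s3:6  s4:6  s5:8  s6:2  s7:2  s8:0  s9:0  s10:0.
Shift P→3, Q→5, R→8, N→9.
Schedule M@1, O@1, P@3, Q@5, R@8, N@9: s1:4  s2:4  s3:4  s4:4  s5:4  s6:4  s7:4  s8:4  s9:2  s10:2 — peak 4.
Total mechanic-shifts = 36 over 10 shifts ⇒ peak ≥ ⌈36/10⌉ = 4, so 4 is optimal.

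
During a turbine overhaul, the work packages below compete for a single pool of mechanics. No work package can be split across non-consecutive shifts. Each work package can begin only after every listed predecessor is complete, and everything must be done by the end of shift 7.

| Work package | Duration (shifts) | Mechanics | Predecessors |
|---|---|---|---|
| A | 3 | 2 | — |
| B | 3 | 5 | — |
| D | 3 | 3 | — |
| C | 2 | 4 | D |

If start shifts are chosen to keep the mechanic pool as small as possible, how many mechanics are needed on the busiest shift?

8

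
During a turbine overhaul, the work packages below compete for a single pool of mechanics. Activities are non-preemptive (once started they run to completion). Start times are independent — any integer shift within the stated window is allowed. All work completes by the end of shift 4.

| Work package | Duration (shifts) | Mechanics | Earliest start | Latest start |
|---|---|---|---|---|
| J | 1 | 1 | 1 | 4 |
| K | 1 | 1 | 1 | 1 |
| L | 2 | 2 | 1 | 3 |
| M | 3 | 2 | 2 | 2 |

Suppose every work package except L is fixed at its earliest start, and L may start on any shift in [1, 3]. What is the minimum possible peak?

L@1: s1:4  s2:4  s3:2  s4:2 → peak 4
L@2: s1:2  s2:4  s3:4  s4:2 → peak 4
L@3: s1:2  s2:2  s3:4  s4:4 → peak 4
Best is L@1, peak 4.

4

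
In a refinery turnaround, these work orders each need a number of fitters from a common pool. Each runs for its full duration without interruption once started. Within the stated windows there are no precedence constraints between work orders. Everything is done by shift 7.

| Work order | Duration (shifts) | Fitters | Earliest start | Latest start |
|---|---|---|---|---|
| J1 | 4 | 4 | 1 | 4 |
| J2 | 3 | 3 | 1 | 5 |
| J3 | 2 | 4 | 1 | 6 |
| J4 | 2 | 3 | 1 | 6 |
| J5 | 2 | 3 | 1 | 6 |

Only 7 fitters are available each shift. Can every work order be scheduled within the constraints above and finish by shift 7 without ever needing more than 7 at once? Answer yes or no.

Schedule J1@1, J2@1, J3@5, J4@4, J5@6: s1:7  s2:7  s3:7  s4:7  s5:7  s6:7  s7:3 — peak 7 ≤ 7.

yes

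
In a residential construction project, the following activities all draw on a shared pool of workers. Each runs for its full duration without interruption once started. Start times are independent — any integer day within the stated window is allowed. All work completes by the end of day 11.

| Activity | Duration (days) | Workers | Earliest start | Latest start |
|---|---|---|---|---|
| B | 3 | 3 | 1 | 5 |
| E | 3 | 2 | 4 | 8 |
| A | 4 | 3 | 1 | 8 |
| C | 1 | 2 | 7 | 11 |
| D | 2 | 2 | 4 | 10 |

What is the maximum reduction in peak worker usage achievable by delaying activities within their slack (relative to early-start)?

Early-start peak: d1:6  d2:6  d3:6  d4:7  d5:4  d6:2  d7:2  d8:0  d9:0  d10:0  d11:0 ⇒ 7.
Leveled (B@1, E@4, A@7, C@11, D@4): d1:3  d2:3  d3:3  d4:4  d5:4  d6:2  d7:3  d8:3  d9:3  d10:3  d11:2 ⇒ 4.
Reduction 7 − 4 = 3.

3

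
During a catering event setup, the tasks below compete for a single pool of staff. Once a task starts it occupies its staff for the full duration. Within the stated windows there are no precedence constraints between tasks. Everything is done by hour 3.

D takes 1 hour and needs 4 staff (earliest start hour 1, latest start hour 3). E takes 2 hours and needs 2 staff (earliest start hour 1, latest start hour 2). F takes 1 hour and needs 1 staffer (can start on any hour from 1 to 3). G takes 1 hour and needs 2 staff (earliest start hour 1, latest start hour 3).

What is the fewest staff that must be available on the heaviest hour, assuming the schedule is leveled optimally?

4

Early-start (D@1, E@1, F@1, G@1) gives peak 9: h1:9  h2:2  h3:0.
Shift E→2, F→2, G→3.
Schedule D@1, E@2, F@2, G@3: h1:4  h2:3  h3:4 — peak 4.
Total staffer-hours = 11 over 3 hours ⇒ peak ≥ ⌈11/3⌉ = 4, so 4 is optimal.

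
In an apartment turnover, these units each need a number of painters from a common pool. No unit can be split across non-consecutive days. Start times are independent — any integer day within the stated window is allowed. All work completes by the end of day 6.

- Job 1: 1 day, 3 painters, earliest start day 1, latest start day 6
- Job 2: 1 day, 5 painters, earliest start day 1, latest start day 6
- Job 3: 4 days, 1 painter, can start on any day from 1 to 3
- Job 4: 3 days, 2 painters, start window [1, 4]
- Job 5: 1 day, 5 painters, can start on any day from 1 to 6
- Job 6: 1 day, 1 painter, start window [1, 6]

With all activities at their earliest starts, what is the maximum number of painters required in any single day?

Early-start schedule: Job 1@1, Job 2@1, Job 3@1, Job 4@1, Job 5@1, Job 6@1.
Load per day: day 1: 17, day 2: 3, day 3: 3, day 4: 1, day 5: 0, day 6: 0.
Peak is 17.

17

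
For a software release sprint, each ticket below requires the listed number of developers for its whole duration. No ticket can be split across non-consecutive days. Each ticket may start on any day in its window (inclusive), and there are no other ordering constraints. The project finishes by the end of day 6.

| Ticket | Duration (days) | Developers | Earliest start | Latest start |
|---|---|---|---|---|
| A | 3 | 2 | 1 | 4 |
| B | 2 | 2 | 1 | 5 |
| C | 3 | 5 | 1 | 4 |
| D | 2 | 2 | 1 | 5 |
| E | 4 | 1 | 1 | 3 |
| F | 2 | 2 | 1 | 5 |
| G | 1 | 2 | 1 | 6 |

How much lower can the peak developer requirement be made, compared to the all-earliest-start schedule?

9

Early-start peak: d1:16  d2:14  d3:8  d4:1  d5:0  d6:0 ⇒ 16.
Leveled (A@1, B@1, C@4, D@1, E@1, F@5, G@3): d1:7  d2:7  d3:5  d4:6  d5:7  d6:7 ⇒ 7.
Reduction 16 − 7 = 9.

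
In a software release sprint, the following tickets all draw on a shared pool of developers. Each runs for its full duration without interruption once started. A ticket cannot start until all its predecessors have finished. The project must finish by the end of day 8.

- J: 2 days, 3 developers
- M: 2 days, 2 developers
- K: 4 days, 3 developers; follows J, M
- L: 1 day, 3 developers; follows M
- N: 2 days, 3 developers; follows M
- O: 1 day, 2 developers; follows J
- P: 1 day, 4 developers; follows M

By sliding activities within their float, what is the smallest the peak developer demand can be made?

6

Early-start (J@1, M@1, K@3, L@3, N@3, O@3, P@3) gives peak 15: d1:5  d2:5  d3:15  d4:6  d5:3  d6:3  d7:0  d8:0.
Shift N→4, O→6, P→7.
Schedule J@1, M@1, K@3, L@3, N@4, O@6, P@7: d1:5  d2:5  d3:6  d4:6  d5:6  d6:5  d7:4  d8:0 — peak 6.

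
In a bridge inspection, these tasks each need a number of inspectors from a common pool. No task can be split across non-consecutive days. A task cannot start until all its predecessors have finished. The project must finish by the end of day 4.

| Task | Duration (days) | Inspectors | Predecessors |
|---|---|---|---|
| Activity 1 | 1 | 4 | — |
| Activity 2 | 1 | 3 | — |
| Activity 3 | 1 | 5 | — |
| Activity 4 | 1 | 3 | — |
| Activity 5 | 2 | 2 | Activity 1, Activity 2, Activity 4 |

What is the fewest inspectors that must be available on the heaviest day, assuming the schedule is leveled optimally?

Early-start (Activity 1@1, Activity 2@1, Activity 3@1, Activity 4@1, Activity 5@2) gives peak 15: d1:15  d2:2  d3:2  d4:0.
Shift Activity 3→3, Activity 4→2, Activity 5→3.
Schedule Activity 1@1, Activity 2@1, Activity 3@3, Activity 4@2, Activity 5@3: d1:7  d2:3  d3:7  d4:2 — peak 7.

7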